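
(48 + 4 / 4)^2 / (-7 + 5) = -2401 / 2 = -1200.50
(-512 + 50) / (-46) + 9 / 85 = 19842 / 1955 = 10.15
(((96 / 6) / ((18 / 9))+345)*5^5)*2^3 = 8825000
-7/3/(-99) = 0.02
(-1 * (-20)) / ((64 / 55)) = 275 / 16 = 17.19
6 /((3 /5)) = 10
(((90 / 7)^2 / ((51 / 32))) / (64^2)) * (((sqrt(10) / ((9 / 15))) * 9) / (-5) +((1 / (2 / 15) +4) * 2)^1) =15525 / 26656 -2025 * sqrt(10) / 26656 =0.34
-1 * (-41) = 41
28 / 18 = 14 / 9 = 1.56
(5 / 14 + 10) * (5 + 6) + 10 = 123.93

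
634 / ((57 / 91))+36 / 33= 635318 / 627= 1013.27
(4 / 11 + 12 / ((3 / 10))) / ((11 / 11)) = 444 / 11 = 40.36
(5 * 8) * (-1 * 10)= -400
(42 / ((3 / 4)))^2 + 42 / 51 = 53326 / 17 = 3136.82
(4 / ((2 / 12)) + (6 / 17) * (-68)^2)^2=2742336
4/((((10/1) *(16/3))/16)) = 6/5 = 1.20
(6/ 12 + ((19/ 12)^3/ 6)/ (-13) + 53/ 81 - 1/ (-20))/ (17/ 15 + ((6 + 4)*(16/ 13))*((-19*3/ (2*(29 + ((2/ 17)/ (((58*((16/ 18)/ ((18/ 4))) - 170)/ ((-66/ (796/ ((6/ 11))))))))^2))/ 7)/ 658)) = 1360909252936706170553317/ 1334096697114441934714752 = 1.02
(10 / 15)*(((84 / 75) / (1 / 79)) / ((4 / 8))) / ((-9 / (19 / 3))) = -168112 / 2025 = -83.02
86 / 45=1.91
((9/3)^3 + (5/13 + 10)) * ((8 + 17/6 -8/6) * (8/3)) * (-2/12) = -2052/13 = -157.85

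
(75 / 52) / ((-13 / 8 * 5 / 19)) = -570 / 169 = -3.37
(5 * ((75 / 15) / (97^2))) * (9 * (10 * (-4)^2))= 36000 / 9409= 3.83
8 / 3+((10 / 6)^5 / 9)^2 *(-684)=-740770324 / 531441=-1393.89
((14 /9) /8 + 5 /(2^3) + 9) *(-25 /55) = -3535 /792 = -4.46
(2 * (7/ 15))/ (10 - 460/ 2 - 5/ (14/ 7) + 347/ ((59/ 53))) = 1652/ 157905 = 0.01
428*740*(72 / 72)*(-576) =-182430720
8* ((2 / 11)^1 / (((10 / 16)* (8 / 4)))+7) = 3144 / 55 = 57.16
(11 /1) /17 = 0.65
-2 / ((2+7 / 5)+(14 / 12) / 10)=-120 / 211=-0.57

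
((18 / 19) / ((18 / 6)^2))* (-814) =-1628 / 19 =-85.68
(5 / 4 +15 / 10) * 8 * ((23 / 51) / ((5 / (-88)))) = -44528 / 255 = -174.62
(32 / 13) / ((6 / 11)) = 176 / 39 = 4.51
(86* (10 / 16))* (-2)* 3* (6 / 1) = -1935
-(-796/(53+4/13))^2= -107081104/480249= -222.97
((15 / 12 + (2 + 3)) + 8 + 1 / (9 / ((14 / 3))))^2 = 2544025 / 11664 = 218.11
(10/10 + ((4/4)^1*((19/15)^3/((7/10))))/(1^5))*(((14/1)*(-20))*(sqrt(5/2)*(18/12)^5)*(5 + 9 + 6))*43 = -11285285.11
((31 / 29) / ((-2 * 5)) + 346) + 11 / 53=5319567 / 15370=346.10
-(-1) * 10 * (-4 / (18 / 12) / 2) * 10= -400 / 3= -133.33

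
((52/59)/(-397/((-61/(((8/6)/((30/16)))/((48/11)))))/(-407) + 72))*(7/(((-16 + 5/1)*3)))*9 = -166363470/7118636327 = -0.02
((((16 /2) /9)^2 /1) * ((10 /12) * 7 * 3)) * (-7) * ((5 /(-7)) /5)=1120 /81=13.83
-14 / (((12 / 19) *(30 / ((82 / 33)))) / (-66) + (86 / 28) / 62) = 9466408 / 44623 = 212.14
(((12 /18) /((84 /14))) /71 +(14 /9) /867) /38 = 1861 /21052494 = 0.00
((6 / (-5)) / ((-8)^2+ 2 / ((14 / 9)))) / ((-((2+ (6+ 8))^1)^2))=21 / 292480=0.00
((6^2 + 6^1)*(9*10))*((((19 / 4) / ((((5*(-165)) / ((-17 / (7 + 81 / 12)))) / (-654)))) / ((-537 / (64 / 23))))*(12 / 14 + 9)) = 486701568 / 541475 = 898.84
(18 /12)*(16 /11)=24 /11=2.18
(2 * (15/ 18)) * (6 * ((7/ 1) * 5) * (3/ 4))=525/ 2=262.50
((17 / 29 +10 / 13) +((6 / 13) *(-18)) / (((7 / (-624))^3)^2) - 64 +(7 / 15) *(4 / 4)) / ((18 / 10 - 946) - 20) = 2773451339525448955264 / 641487172599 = 4323471236.83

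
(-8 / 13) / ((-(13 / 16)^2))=2048 / 2197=0.93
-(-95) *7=665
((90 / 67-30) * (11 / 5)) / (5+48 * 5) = -4224 / 16415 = -0.26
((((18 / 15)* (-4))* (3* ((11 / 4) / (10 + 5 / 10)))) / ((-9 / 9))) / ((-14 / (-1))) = 66 / 245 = 0.27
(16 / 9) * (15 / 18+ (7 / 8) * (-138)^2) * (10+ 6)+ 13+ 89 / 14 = 179182229 / 378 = 474027.06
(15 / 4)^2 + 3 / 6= 233 / 16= 14.56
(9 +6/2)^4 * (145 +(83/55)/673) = 111295461888/37015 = 3006766.50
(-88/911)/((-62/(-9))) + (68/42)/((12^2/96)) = 1895440/1779183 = 1.07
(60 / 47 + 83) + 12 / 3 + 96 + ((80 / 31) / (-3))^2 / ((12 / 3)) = 74984189 / 406503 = 184.46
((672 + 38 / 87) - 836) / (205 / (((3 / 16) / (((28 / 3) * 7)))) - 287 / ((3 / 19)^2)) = -42690 / 15638917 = -0.00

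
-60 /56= -15 /14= -1.07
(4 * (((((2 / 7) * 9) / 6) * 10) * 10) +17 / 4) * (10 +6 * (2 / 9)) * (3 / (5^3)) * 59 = 4933757 / 1750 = 2819.29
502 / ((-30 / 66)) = -5522 / 5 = -1104.40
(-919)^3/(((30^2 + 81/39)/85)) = -857647472695/11727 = -73134431.03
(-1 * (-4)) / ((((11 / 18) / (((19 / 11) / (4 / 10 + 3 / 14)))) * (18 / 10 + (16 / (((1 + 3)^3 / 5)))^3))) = 4.90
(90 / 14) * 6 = 270 / 7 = 38.57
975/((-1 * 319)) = -975/319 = -3.06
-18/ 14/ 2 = -9/ 14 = -0.64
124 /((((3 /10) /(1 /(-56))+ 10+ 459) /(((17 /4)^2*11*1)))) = 28985 /532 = 54.48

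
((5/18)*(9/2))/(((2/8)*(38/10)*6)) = 25/114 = 0.22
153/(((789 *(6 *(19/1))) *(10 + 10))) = 17/199880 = 0.00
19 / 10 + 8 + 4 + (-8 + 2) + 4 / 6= 257 / 30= 8.57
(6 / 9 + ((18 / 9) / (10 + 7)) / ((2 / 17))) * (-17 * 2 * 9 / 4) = -255 / 2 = -127.50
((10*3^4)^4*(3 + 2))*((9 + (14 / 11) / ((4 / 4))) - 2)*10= 1958625805500000 / 11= 178056891409090.91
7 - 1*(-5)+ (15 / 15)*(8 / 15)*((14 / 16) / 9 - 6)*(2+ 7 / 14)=223 / 54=4.13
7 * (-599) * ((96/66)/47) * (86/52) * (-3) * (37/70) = 11436108/33605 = 340.31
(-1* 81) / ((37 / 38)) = -3078 / 37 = -83.19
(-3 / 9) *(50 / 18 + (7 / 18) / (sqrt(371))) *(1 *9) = -25 / 3-sqrt(371) / 318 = -8.39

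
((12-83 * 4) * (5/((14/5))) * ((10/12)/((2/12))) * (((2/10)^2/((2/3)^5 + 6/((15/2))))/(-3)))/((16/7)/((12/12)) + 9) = 81000/22357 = 3.62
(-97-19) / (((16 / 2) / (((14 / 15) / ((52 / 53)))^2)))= -3991589 / 304200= -13.12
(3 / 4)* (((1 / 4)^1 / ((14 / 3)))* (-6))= -27 / 112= -0.24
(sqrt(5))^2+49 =54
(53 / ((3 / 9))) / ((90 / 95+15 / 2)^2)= 76532 / 34347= 2.23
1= 1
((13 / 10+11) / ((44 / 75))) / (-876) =-615 / 25696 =-0.02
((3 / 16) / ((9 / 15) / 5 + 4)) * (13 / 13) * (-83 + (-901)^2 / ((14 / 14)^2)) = 30439425 / 824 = 36941.05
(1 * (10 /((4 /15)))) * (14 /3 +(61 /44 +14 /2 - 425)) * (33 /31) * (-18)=36704475 /124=296003.83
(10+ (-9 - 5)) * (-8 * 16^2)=8192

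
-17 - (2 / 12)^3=-3673 / 216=-17.00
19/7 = 2.71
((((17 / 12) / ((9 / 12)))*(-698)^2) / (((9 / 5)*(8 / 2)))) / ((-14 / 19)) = -196708615 / 1134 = -173464.39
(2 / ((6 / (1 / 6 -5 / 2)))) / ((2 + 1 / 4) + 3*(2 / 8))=-7 / 27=-0.26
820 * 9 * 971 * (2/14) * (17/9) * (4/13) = 594977.58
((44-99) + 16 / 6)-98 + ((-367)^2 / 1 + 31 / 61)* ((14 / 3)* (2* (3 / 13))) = 689791397 / 2379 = 289950.15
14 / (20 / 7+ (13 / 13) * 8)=49 / 38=1.29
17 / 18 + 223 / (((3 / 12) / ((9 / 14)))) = 72371 / 126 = 574.37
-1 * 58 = -58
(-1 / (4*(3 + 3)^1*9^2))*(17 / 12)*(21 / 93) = -119 / 723168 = -0.00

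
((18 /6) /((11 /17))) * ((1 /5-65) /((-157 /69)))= 1140156 /8635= 132.04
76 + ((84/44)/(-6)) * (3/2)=3323/44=75.52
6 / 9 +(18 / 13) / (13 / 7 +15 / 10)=1978 / 1833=1.08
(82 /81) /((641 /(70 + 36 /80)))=57769 /519210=0.11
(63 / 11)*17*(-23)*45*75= -83136375 / 11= -7557852.27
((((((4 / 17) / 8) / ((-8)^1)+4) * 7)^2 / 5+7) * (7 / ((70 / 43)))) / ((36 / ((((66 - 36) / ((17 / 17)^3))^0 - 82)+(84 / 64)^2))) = -1173011223153 / 757596160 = -1548.33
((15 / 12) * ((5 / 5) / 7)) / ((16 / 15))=75 / 448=0.17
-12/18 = -2/3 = -0.67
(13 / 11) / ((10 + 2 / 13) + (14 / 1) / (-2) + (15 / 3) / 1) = 0.14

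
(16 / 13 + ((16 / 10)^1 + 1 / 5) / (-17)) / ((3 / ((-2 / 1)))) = -2486 / 3315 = -0.75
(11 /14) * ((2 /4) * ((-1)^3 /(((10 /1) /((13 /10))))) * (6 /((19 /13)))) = -5577 /26600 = -0.21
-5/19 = -0.26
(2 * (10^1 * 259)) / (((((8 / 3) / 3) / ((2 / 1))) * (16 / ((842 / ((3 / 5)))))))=8177925 / 8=1022240.62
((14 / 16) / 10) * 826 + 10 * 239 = 98491 / 40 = 2462.28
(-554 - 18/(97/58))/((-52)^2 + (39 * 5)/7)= -29498/142687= -0.21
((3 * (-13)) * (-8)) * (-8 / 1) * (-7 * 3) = 52416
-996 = -996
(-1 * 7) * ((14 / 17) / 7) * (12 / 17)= -168 / 289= -0.58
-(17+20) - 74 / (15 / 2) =-703 / 15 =-46.87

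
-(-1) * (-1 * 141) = -141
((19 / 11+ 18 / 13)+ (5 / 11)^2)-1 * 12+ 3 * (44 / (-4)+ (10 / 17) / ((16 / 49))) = -7760685 / 213928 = -36.28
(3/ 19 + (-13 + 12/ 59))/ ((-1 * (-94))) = -7084/ 52687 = -0.13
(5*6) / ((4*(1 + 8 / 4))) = 5 / 2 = 2.50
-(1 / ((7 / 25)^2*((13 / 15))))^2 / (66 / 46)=-673828125 / 4463459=-150.97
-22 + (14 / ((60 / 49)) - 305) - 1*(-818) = 15073 / 30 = 502.43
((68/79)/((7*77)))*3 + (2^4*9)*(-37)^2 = 8394248220/42581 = 197136.00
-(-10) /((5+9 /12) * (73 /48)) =1920 /1679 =1.14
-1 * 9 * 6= -54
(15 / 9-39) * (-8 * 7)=6272 / 3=2090.67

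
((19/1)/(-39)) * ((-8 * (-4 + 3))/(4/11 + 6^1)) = -836/1365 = -0.61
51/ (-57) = -17/ 19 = -0.89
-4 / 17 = -0.24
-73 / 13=-5.62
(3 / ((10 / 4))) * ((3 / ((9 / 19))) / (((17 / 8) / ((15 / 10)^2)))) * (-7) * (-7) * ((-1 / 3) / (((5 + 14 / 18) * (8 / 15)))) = -75411 / 1768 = -42.65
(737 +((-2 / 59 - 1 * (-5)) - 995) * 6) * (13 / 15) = -3990857 / 885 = -4509.44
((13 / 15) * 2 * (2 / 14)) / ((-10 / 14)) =-26 / 75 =-0.35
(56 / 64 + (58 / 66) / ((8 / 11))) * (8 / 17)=50 / 51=0.98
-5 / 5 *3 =-3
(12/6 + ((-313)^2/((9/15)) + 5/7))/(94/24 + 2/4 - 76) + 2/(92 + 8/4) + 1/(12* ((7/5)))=-7735486811/3391332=-2280.96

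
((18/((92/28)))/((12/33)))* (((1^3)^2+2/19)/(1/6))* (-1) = -43659/437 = -99.91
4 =4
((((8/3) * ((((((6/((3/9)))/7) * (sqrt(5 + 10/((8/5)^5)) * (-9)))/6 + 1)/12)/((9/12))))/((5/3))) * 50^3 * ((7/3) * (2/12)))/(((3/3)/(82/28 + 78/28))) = -415382.09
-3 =-3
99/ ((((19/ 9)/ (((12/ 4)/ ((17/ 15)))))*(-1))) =-40095/ 323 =-124.13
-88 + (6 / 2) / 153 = -4487 / 51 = -87.98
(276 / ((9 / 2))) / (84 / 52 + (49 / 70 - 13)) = -23920 / 4167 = -5.74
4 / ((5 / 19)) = 76 / 5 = 15.20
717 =717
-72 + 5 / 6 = -427 / 6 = -71.17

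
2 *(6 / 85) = 12 / 85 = 0.14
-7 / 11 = -0.64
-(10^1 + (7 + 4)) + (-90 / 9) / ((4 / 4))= -31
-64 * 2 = -128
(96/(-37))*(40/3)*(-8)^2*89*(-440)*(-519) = -1664945356800/37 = -44998523156.76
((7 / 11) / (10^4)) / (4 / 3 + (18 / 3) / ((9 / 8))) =21 / 2200000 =0.00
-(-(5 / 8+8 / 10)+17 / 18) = 173 / 360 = 0.48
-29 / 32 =-0.91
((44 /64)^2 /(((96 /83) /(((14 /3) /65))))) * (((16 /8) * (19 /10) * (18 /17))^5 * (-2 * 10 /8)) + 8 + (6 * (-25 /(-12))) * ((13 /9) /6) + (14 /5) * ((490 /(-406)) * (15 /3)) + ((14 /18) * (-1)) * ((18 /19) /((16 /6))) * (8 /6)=-18365106241525084603 /219681410925600000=-83.60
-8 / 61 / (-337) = 8 / 20557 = 0.00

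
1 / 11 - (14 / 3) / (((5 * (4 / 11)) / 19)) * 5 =-16087 / 66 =-243.74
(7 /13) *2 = 14 /13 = 1.08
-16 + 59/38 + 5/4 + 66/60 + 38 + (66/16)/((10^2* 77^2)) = 212215137/8192800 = 25.90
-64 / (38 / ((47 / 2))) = -752 / 19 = -39.58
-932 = -932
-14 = -14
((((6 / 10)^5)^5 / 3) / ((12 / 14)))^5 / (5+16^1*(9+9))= 124289514858690721618988944010567620999040785481599438457949 / 22042870066619535349429747545991550950455616520590185203332111996132880449295043945312500000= 0.00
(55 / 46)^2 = 3025 / 2116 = 1.43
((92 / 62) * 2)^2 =8464 / 961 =8.81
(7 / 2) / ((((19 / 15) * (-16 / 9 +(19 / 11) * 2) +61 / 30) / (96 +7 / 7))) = 81.66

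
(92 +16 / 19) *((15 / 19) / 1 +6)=630.35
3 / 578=0.01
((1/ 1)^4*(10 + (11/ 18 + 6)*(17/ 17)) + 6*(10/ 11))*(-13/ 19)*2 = -56797/ 1881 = -30.20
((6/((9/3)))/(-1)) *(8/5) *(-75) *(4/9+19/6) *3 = 2600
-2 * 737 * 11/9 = -16214/9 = -1801.56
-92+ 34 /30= -1363 /15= -90.87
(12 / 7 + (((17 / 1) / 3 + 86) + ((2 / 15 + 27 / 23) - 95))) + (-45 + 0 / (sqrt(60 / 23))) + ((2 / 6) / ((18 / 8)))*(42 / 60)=-982598 / 21735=-45.21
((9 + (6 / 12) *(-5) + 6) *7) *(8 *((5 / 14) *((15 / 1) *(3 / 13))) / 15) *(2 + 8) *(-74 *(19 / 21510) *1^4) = -351500 / 9321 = -37.71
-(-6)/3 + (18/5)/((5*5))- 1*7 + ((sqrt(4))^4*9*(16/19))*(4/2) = 564467/2375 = 237.67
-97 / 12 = -8.08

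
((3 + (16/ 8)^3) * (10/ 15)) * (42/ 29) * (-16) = -4928/ 29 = -169.93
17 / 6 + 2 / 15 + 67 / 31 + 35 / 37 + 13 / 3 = 119371 / 11470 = 10.41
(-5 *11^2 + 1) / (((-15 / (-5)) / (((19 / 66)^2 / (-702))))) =54511 / 2293434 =0.02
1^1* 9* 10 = 90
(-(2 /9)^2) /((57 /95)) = -0.08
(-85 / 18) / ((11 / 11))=-85 / 18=-4.72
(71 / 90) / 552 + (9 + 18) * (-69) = -1863.00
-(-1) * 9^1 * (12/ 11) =108/ 11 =9.82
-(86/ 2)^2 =-1849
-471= -471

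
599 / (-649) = -599 / 649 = -0.92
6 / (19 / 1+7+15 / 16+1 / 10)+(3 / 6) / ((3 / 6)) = 881 / 721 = 1.22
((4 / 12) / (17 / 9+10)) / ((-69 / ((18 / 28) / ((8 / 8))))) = -9 / 34454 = -0.00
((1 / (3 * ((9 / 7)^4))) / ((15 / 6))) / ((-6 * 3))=-2401 / 885735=-0.00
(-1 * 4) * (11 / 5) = -44 / 5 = -8.80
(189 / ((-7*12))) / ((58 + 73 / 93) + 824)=-837 / 328396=-0.00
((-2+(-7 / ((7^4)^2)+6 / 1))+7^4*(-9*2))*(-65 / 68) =2313258168195 / 56000924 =41307.50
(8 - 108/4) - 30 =-49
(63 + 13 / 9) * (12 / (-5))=-464 / 3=-154.67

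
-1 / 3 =-0.33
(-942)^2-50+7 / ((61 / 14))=54126252 / 61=887315.61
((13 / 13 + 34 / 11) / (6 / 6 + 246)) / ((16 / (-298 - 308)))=-13635 / 21736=-0.63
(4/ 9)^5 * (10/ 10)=1024/ 59049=0.02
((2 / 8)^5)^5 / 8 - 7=-63050394783186943 / 9007199254740992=-7.00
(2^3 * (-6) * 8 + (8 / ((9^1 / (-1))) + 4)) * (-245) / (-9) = -10368.64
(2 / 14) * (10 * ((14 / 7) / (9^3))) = 20 / 5103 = 0.00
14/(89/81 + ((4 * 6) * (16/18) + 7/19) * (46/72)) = 86184/92117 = 0.94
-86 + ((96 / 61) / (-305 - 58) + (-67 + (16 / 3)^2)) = -8274389 / 66429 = -124.56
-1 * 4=-4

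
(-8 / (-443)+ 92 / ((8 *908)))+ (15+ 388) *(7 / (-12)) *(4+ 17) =-3971531417 / 804488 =-4936.72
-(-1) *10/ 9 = 10/ 9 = 1.11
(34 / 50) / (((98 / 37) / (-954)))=-300033 / 1225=-244.92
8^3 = 512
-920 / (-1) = 920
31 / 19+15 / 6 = 157 / 38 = 4.13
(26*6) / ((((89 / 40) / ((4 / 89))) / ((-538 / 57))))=-4476160 / 150499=-29.74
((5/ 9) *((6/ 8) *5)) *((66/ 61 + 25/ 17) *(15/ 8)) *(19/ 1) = 6286625/ 33184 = 189.45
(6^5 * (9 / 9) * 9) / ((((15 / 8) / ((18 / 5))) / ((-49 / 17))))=-164602368 / 425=-387299.69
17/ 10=1.70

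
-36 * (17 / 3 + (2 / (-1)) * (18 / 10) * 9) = 4812 / 5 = 962.40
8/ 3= 2.67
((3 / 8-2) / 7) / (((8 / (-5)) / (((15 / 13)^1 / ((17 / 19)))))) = 1425 / 7616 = 0.19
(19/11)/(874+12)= 19/9746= 0.00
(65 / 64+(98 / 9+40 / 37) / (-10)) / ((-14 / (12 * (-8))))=-2761 / 2220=-1.24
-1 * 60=-60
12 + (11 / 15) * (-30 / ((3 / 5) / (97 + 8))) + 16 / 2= -3830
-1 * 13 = -13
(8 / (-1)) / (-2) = 4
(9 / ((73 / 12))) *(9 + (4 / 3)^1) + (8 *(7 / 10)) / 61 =342424 / 22265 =15.38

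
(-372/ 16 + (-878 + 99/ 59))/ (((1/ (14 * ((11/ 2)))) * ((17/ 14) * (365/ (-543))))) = 62135034423/ 732190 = 84861.90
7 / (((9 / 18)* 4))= 7 / 2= 3.50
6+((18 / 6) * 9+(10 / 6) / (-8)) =787 / 24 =32.79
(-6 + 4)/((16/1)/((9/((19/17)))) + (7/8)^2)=-19584/26953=-0.73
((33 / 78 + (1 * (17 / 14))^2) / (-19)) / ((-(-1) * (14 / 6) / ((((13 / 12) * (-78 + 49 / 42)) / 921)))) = 2228935 / 576207072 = 0.00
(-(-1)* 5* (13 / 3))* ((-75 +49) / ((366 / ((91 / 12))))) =-76895 / 6588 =-11.67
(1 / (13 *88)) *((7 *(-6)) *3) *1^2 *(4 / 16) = -63 / 2288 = -0.03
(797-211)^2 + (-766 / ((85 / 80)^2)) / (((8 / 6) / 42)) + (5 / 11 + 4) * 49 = 1024402509 / 3179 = 322240.49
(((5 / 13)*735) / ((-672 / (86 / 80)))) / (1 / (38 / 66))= -0.26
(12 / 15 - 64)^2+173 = 104181 / 25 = 4167.24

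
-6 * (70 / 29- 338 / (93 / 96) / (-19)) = -2129364 / 17081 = -124.66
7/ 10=0.70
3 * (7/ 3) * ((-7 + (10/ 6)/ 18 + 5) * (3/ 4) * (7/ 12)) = -5047/ 864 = -5.84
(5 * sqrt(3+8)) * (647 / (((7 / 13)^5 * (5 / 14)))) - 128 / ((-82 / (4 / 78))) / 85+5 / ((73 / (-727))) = -494041681 / 9921795+480453142 * sqrt(11) / 2401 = 663624.84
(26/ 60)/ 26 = 1/ 60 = 0.02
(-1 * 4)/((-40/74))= 37/5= 7.40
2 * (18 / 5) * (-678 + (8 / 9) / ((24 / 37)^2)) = -87595 / 18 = -4866.39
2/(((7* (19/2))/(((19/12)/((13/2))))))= 2/273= 0.01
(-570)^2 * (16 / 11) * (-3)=-15595200 / 11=-1417745.45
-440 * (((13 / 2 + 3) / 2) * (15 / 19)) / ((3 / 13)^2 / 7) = -650650 / 3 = -216883.33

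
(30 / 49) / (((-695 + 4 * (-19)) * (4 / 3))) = -15 / 25186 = -0.00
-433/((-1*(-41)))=-433/41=-10.56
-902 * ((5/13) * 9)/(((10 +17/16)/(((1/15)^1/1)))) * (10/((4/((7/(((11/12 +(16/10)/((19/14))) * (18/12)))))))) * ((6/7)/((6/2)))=-54841600/1832363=-29.93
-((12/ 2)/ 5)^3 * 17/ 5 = -3672/ 625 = -5.88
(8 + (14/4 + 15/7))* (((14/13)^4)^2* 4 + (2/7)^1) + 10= 4501772556745/39970805329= 112.63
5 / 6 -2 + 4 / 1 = 17 / 6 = 2.83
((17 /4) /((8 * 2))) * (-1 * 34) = -289 /32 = -9.03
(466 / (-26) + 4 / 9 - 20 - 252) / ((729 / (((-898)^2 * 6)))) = -54624194152 / 28431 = -1921289.94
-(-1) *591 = 591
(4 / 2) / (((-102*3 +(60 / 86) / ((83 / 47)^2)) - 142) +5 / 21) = -12441534 / 2784030811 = -0.00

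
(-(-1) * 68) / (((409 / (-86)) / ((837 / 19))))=-4894776 / 7771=-629.88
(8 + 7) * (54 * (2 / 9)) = 180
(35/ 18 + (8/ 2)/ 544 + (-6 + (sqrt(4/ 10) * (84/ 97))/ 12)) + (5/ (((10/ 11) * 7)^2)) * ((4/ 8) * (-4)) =-1288027/ 299880 + 7 * sqrt(10)/ 485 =-4.25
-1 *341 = -341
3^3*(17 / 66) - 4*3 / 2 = 21 / 22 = 0.95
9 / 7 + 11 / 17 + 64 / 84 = 962 / 357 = 2.69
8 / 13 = 0.62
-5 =-5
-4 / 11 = -0.36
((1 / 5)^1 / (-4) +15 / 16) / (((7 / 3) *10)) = 213 / 5600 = 0.04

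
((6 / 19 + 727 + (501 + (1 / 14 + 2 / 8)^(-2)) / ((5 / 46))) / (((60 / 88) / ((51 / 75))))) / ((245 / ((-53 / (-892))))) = 82756265251 / 63062448750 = 1.31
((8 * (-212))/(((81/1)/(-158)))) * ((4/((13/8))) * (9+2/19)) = 1483470848/20007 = 74147.59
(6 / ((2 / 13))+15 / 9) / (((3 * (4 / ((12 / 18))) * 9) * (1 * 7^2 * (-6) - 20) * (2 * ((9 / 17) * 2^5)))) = -1037 / 43949952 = -0.00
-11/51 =-0.22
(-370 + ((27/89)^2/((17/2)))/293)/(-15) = 14598163912/591817515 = 24.67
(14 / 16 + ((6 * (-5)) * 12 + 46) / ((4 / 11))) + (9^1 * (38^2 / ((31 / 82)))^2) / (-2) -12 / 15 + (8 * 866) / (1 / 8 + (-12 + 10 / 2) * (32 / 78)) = -2162906838939329 / 32943080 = -65655877.92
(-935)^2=874225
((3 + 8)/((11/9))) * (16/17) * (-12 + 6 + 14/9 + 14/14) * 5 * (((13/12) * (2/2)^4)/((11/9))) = -24180/187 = -129.30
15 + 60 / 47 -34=-833 / 47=-17.72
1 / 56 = 0.02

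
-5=-5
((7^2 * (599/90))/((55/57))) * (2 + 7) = 1673007/550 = 3041.83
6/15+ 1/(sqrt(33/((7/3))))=sqrt(77)/33+ 2/5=0.67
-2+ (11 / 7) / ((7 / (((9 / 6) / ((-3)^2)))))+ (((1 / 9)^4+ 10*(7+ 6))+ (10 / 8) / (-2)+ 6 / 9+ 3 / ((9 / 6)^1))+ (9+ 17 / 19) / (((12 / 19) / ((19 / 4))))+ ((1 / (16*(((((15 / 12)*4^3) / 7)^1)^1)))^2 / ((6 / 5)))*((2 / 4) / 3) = 86170906080569 / 421382062080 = 204.50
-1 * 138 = -138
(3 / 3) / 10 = 1 / 10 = 0.10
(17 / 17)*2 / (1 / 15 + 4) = 0.49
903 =903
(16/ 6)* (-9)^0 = 8/ 3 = 2.67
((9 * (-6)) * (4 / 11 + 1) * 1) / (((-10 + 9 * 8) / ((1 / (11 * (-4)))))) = 0.03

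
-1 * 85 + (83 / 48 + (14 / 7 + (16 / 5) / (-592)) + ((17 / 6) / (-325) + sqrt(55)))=-46917677 / 577200 + sqrt(55)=-73.87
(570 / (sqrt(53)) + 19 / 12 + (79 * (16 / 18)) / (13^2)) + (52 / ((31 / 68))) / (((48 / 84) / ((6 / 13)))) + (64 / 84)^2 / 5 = 570 * sqrt(53) / 53 + 4354824011 / 46207980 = 172.54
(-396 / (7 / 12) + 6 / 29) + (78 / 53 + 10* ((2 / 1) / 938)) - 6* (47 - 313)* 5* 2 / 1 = 1573811866 / 102979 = 15282.84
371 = 371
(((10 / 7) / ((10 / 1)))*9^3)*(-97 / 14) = -70713 / 98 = -721.56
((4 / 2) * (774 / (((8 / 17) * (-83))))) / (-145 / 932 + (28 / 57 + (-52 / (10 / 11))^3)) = 21843924750 / 103149275254927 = 0.00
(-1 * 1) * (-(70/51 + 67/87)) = 3169/1479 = 2.14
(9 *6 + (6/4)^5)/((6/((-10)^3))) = -82125/8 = -10265.62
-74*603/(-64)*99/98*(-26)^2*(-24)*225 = -251967605175/98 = -2571098011.99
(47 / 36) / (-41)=-47 / 1476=-0.03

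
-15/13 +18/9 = 11/13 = 0.85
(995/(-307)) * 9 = -8955/307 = -29.17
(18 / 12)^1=3 / 2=1.50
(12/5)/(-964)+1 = 1202/1205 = 1.00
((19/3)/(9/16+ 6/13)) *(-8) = -31616/639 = -49.48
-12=-12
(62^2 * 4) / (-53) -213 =-26665 / 53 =-503.11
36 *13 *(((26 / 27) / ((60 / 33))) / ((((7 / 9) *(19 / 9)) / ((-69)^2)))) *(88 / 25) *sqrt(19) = 42058521648 *sqrt(19) / 16625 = 11027298.98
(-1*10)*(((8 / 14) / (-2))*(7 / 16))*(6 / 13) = 15 / 26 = 0.58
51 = 51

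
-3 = -3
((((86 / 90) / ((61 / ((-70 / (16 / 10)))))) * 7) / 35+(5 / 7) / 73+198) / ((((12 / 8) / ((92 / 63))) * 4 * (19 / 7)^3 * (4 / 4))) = 35749093177 / 14843959722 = 2.41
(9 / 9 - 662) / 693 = -661 / 693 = -0.95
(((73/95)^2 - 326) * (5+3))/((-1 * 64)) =2936821/72200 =40.68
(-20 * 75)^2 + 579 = 2250579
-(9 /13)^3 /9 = -81 /2197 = -0.04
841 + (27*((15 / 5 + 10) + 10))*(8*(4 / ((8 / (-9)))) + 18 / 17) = -354577 / 17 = -20857.47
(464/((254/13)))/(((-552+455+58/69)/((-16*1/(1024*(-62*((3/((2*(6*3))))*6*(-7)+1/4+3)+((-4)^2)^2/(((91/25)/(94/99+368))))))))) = 1154439/7767478015940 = 0.00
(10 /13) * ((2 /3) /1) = 20 /39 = 0.51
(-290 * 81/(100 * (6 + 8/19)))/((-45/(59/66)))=97527/134200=0.73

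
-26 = -26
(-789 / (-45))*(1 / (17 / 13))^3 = 577811 / 73695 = 7.84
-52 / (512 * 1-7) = -52 / 505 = -0.10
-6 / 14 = -3 / 7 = -0.43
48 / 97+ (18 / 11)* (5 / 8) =6477 / 4268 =1.52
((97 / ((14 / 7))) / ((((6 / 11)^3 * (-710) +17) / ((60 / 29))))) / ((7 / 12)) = -46478520 / 26538799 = -1.75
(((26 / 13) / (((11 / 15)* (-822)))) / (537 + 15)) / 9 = -5 / 7486776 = -0.00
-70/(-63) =10/9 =1.11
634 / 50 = 317 / 25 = 12.68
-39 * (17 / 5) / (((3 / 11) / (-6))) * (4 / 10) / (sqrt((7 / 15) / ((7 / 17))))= 1716 * sqrt(255) / 25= 1096.09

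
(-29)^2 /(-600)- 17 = -11041 /600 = -18.40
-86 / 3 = -28.67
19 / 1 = 19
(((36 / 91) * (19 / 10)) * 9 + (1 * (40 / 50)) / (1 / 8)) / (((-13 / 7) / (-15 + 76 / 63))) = 1041062 / 10647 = 97.78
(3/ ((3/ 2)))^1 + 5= 7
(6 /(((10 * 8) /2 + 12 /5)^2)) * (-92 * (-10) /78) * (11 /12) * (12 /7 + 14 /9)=3257375 /27606852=0.12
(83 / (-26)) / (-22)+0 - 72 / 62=-18019 / 17732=-1.02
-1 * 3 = -3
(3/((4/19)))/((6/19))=361/8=45.12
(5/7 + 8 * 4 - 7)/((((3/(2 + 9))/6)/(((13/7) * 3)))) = 154440/49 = 3151.84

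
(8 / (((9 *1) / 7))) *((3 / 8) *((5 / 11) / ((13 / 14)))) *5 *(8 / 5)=3920 / 429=9.14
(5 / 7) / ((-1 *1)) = -5 / 7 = -0.71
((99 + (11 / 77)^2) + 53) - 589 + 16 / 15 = -320396 / 735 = -435.91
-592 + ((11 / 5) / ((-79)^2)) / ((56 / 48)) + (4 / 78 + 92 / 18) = -14997739378 / 25556895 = -586.84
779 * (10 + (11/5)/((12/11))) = 561659/60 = 9360.98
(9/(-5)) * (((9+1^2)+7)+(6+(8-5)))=-234/5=-46.80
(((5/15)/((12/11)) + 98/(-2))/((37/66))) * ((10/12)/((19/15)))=-482075/8436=-57.14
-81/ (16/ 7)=-567/ 16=-35.44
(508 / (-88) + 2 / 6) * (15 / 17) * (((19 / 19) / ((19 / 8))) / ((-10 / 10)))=7180 / 3553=2.02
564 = 564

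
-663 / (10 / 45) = -5967 / 2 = -2983.50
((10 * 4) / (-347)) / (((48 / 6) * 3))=-5 / 1041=-0.00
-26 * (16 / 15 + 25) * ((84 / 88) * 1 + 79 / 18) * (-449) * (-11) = -2414638486 / 135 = -17886211.01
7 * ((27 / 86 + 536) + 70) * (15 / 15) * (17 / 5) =6205017 / 430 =14430.27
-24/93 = -8/31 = -0.26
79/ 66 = 1.20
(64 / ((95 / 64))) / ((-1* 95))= -4096 / 9025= -0.45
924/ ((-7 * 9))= -44/ 3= -14.67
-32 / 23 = -1.39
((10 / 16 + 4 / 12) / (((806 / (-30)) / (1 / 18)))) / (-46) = 5 / 116064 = 0.00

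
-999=-999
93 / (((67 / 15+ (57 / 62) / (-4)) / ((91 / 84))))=374790 / 15761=23.78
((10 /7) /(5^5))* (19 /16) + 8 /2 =4.00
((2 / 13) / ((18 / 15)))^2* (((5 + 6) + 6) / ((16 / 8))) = 425 / 3042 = 0.14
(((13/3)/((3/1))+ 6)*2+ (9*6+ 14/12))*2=1261/9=140.11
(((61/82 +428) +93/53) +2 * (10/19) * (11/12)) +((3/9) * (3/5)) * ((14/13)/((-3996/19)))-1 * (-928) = 3644680027477/2680971345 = 1359.46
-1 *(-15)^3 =3375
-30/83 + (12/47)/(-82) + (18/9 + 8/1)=1541102/159941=9.64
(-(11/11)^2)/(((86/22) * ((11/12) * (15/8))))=-32/215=-0.15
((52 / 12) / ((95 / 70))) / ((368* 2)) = 91 / 20976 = 0.00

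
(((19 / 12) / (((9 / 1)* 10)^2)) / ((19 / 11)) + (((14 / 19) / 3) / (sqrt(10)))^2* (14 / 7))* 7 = 2991317 / 35089200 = 0.09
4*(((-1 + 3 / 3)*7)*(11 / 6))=0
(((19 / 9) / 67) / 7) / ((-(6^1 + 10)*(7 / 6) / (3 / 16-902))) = 274151 / 1260672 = 0.22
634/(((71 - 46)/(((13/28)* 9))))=37089/350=105.97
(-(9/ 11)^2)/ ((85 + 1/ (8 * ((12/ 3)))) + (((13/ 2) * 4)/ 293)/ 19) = -14429664/ 1832985319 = -0.01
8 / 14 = 4 / 7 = 0.57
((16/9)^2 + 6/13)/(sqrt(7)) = 3814*sqrt(7)/7371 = 1.37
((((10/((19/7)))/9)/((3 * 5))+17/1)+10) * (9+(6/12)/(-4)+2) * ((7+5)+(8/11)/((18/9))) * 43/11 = 293924135/20691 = 14205.41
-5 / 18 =-0.28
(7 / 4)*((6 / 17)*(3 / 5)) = 63 / 170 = 0.37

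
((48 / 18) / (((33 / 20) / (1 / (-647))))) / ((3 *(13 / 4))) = -640 / 2498067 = -0.00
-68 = -68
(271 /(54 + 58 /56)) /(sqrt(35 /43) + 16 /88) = -7178248 /6261083 + 918148 * sqrt(1505) /6261083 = 4.54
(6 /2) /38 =0.08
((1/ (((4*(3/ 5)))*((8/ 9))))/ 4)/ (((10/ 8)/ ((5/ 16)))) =15/ 512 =0.03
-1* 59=-59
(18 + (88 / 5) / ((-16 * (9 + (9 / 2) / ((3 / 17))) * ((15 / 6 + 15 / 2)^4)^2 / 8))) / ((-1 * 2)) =-77624999989 / 8625000000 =-9.00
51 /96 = 17 /32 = 0.53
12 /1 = 12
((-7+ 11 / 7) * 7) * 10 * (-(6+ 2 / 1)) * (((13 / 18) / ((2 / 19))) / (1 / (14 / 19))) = 15368.89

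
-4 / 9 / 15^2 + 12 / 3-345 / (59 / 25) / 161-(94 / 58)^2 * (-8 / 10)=3651327133 / 703349325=5.19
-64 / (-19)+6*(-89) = -10082 / 19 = -530.63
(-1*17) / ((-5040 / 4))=17 / 1260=0.01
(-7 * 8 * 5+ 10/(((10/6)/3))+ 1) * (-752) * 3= 588816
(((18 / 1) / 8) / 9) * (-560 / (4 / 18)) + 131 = -499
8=8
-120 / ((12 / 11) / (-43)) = 4730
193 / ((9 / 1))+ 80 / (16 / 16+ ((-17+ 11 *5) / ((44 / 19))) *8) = 19249 / 873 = 22.05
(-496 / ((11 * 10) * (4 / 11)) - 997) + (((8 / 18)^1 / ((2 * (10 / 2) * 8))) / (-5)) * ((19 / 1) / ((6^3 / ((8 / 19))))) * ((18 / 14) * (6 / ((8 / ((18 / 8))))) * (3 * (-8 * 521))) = -1411597 / 1400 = -1008.28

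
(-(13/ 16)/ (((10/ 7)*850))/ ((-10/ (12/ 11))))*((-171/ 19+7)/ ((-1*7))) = 0.00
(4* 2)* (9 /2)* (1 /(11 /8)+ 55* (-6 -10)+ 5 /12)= -348027 /11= -31638.82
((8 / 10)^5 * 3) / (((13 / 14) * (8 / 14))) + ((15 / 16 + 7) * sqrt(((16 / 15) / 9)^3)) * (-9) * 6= 75264 / 40625-1016 * sqrt(15) / 225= -15.64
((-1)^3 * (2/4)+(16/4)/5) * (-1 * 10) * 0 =0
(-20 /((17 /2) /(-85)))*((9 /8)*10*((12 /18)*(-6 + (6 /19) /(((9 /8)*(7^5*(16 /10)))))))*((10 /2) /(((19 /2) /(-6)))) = 172439520000 /6067327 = 28421.00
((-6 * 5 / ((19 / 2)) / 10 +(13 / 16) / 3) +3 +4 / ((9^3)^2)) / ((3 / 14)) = 3341886667 / 242337096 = 13.79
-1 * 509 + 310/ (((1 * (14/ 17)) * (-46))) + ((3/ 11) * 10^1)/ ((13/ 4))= -23775579/ 46046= -516.34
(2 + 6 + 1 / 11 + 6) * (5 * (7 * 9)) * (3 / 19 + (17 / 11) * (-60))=-944617275 / 2299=-410881.81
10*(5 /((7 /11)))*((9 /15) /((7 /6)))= 40.41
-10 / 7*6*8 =-480 / 7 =-68.57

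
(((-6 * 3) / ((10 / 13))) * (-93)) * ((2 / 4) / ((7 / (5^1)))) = 10881 / 14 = 777.21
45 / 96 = 15 / 32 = 0.47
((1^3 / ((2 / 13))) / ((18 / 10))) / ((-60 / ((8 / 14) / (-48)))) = 13 / 18144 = 0.00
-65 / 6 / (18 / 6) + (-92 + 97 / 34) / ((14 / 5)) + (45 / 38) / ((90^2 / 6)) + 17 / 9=-975577 / 29070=-33.56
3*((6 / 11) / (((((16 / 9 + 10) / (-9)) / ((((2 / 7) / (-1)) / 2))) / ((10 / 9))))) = 810 / 4081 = 0.20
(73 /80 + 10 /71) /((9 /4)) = 5983 /12780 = 0.47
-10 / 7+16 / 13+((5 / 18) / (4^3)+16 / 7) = 219335 / 104832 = 2.09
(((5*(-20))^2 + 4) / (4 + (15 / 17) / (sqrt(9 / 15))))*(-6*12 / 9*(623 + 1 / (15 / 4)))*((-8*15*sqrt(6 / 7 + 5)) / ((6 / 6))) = -508789034240*sqrt(4305) / 29743 + 6919530865664*sqrt(287) / 29743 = 2818860469.09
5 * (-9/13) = -3.46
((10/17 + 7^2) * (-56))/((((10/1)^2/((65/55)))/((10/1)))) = -306852/935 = -328.18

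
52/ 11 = 4.73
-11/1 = -11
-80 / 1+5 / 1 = -75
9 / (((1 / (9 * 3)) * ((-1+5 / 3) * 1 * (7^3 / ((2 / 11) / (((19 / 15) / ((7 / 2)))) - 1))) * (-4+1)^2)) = -4212 / 71687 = -0.06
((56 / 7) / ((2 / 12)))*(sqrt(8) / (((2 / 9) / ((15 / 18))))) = 360*sqrt(2) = 509.12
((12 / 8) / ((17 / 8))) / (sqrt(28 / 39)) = 6 * sqrt(273) / 119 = 0.83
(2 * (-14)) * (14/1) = -392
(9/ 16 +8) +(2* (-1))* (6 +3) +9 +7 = 105/ 16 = 6.56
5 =5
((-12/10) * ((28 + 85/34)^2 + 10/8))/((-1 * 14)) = 5589/70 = 79.84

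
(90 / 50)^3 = 729 / 125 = 5.83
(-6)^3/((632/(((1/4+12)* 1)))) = -1323/316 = -4.19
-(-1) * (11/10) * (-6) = -33/5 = -6.60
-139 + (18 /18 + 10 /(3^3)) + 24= -3068 /27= -113.63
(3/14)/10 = 3/140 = 0.02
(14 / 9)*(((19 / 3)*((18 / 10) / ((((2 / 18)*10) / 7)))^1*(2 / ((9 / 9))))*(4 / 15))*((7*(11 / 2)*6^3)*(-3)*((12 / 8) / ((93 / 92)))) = -8547384384 / 3875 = -2205776.62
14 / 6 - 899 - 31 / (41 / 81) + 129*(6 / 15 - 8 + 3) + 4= -951596 / 615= -1547.31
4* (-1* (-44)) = 176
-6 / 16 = -3 / 8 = -0.38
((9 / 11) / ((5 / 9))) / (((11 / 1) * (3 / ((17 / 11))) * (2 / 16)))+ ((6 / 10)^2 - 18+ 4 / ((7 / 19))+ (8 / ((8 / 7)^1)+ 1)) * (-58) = -16314654 / 232925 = -70.04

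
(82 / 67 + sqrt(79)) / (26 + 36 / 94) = 1927 / 41540 + 47 * sqrt(79) / 1240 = 0.38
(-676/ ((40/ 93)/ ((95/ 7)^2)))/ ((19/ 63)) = -959859.64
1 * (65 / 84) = 65 / 84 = 0.77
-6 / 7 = -0.86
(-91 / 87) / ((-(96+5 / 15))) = 91 / 8381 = 0.01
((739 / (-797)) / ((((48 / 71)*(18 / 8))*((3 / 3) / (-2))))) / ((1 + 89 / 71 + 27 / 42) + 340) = 26077093 / 7334514441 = 0.00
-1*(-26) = 26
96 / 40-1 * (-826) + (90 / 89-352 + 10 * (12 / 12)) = 216898 / 445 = 487.41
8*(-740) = -5920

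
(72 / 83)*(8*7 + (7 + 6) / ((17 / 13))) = 80712 / 1411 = 57.20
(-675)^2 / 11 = 455625 / 11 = 41420.45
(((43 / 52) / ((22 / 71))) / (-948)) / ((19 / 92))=-70219 / 5151432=-0.01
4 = 4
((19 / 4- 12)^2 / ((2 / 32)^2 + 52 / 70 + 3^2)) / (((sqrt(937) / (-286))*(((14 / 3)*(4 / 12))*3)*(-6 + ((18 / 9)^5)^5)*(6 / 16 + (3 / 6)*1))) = -115452480*sqrt(937) / 9610055201791177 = -0.00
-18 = -18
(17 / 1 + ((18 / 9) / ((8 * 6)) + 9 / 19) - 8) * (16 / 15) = 8678 / 855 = 10.15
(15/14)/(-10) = -3/28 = -0.11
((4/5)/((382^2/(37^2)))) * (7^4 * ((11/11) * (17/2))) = 55878473/364810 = 153.17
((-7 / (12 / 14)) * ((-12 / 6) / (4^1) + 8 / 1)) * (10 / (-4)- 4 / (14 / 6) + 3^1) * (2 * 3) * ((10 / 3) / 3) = 2975 / 6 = 495.83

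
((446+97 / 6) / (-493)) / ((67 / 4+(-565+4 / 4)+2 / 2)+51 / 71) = 393766 / 229142949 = 0.00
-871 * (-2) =1742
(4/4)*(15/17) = 0.88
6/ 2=3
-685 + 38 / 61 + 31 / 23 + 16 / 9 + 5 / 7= -60151999 / 88389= -680.54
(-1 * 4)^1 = -4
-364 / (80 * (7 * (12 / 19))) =-247 / 240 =-1.03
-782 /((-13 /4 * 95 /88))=275264 /1235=222.89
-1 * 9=-9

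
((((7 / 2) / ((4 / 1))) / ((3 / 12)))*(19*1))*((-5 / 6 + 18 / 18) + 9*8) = 4799.08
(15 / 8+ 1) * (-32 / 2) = -46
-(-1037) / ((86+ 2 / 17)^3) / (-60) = -83521 / 3086346240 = -0.00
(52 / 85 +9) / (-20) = -817 / 1700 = -0.48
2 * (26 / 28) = 13 / 7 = 1.86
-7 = -7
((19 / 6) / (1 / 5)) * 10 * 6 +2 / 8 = 3801 / 4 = 950.25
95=95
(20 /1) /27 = 20 /27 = 0.74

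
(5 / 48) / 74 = 5 / 3552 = 0.00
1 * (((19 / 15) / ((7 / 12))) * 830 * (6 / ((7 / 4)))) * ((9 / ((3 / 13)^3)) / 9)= 221738816 / 441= 502809.11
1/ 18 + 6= 109/ 18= 6.06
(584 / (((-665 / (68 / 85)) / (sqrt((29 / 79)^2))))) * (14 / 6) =-67744 / 112575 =-0.60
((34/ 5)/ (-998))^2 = 289/ 6225025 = 0.00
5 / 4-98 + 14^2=397 / 4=99.25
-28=-28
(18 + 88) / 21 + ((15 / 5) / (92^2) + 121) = 22404271 / 177744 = 126.05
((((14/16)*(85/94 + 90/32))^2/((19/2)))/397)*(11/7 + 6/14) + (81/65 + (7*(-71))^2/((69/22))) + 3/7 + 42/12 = 168762205332742149851/2142694520279040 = 78761.67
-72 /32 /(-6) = 3 /8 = 0.38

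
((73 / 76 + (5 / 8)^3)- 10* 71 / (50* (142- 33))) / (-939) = -0.00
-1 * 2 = -2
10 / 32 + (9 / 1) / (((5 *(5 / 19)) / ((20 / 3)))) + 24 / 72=11099 / 240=46.25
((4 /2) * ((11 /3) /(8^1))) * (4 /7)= 11 /21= 0.52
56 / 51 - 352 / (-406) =20344 / 10353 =1.97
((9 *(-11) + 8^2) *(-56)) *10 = 19600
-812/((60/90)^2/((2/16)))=-1827/8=-228.38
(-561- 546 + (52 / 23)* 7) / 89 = -25097 / 2047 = -12.26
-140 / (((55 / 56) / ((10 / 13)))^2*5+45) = -351232 / 133345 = -2.63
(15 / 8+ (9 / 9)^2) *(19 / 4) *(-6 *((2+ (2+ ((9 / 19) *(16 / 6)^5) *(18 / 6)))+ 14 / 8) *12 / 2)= -3105115 / 32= -97034.84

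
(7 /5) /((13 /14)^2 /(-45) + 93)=12348 /820091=0.02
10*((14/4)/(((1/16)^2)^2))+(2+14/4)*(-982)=2288359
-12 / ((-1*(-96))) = -1 / 8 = -0.12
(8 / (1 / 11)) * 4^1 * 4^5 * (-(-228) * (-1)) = -82182144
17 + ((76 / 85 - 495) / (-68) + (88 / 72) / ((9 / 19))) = 12568999 / 468180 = 26.85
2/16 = 1/8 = 0.12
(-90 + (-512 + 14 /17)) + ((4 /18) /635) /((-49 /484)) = -2861974156 /4760595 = -601.18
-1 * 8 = -8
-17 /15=-1.13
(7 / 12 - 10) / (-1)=113 / 12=9.42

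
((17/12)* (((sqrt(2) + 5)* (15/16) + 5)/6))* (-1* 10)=-13175/576 - 425* sqrt(2)/192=-26.00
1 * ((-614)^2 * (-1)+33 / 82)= -30913639 / 82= -376995.60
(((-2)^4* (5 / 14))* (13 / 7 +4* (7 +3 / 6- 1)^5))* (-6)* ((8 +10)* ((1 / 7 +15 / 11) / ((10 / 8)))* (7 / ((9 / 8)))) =-115776760320 / 539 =-214799184.27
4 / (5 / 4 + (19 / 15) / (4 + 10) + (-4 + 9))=0.63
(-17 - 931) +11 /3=-2833 /3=-944.33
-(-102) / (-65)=-102 / 65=-1.57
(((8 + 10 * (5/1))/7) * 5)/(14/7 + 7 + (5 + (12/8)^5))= 9280/4837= 1.92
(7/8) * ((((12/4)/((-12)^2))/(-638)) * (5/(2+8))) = -7/489984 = -0.00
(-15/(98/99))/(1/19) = -28215/98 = -287.91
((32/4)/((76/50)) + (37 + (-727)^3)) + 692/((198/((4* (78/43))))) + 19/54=-186471153461227/485298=-384240515.03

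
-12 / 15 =-4 / 5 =-0.80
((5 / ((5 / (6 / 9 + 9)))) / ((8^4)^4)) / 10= 0.00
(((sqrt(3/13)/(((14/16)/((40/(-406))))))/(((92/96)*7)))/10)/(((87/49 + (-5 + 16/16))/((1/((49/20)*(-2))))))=-3840*sqrt(39)/324182677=-0.00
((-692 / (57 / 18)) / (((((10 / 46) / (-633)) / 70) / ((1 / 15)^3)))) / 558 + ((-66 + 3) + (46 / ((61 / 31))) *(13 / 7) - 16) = -10129986697 / 848822625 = -11.93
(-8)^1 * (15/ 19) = -120/ 19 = -6.32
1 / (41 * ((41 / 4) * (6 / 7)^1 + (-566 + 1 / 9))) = -126 / 2877995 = -0.00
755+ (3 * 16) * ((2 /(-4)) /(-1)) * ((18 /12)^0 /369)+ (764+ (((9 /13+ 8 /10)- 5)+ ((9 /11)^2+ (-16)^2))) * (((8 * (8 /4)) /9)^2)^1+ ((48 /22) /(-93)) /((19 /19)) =1071454981199 /269903205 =3969.77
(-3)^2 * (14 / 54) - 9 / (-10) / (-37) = 2563 / 1110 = 2.31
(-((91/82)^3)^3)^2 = 183123913839120657539940631629904921/28096313679552652078311871485313024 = 6.52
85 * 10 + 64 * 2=978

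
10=10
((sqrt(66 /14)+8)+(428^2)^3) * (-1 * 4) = -24587966084694048 - 4 * sqrt(231) /7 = -24587966084694056.68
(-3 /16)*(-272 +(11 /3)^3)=6013 /144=41.76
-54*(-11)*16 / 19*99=940896 / 19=49520.84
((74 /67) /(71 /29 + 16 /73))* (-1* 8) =-1253264 /378349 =-3.31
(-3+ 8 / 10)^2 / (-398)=-121 / 9950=-0.01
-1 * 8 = -8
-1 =-1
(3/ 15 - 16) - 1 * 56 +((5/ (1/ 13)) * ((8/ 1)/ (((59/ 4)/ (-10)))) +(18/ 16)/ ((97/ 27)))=-97068771/ 228920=-424.03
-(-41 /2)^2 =-1681 /4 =-420.25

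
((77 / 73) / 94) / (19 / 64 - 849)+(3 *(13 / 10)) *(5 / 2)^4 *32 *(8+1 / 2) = 15444719832697 / 372723254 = 41437.50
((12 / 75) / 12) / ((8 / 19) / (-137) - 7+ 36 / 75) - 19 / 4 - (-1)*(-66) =-360401573 / 5093868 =-70.75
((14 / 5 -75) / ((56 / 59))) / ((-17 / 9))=191691 / 4760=40.27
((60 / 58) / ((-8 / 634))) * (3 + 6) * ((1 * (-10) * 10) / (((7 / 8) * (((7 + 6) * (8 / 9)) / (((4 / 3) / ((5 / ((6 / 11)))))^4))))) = 631037952 / 193187995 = 3.27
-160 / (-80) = 2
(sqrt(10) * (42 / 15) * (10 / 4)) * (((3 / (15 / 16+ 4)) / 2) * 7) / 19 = 1176 * sqrt(10) / 1501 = 2.48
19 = 19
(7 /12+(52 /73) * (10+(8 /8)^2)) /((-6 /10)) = -36875 /2628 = -14.03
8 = 8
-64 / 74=-32 / 37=-0.86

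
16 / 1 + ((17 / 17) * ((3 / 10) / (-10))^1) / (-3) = 1601 / 100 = 16.01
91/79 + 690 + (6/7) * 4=384103/553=694.58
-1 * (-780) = 780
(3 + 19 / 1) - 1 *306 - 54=-338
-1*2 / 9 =-2 / 9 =-0.22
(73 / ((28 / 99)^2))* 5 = 3577365 / 784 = 4562.97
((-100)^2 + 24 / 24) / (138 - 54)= 10001 / 84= 119.06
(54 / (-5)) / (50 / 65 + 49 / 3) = -0.63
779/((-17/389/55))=-16666705/17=-980394.41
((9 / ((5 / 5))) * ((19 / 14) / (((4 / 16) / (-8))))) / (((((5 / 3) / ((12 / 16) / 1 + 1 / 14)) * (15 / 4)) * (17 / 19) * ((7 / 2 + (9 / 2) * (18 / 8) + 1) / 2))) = -2125568 / 270725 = -7.85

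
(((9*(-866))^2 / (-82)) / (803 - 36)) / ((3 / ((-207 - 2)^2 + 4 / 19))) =-8402679888858 / 597493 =-14063227.33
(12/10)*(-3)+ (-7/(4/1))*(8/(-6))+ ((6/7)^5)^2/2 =-4913533411/4237128735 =-1.16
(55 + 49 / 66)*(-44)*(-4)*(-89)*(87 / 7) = -75963992 / 7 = -10851998.86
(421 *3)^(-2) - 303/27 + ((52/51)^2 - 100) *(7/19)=-139214709664/2919690993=-47.68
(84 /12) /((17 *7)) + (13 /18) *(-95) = -20977 /306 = -68.55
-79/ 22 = -3.59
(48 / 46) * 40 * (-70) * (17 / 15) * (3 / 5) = -45696 / 23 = -1986.78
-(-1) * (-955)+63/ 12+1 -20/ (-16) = -1895/ 2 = -947.50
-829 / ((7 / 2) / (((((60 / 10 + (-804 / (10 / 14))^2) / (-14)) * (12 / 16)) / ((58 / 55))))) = 433260113319 / 28420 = 15244901.95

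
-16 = -16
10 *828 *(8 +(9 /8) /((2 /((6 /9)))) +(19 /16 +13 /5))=201411 /2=100705.50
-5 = -5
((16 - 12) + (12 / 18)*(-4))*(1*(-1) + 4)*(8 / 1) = 32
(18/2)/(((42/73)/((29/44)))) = 6351/616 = 10.31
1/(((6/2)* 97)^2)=1/84681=0.00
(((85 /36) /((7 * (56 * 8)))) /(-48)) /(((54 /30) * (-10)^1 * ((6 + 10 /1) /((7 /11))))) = 85 /2452488192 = 0.00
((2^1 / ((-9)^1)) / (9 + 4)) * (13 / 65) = -2 / 585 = -0.00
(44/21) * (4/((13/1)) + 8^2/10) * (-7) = -19184/195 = -98.38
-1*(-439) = 439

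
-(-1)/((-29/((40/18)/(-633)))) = 20/165213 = 0.00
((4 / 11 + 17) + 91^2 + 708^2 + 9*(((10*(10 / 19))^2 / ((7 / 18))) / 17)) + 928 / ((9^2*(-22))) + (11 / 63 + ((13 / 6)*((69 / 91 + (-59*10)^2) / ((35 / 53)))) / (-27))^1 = 417353549552857 / 893117610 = 467299.65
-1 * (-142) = 142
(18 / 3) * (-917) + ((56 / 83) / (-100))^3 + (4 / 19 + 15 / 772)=-720987339788389617 / 131046433062500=-5501.77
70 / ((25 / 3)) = 42 / 5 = 8.40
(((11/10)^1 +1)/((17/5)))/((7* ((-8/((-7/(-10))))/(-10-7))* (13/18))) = 189/1040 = 0.18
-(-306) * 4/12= 102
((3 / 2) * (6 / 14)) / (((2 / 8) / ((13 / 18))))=13 / 7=1.86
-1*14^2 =-196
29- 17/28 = 795/28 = 28.39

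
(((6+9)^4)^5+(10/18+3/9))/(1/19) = 56861890084362030029297027/9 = 6317987787151336669921892.00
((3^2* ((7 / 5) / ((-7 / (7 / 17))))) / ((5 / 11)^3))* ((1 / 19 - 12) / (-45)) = -2114959 / 1009375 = -2.10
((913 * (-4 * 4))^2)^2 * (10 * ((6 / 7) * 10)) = 27322113501206937600 / 7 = 3903159071600991085.71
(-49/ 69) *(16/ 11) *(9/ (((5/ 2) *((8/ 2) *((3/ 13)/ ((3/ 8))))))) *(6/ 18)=-0.50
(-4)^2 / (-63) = -16 / 63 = -0.25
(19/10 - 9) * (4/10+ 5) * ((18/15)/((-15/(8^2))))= 122688/625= 196.30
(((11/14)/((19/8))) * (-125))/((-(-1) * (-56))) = 1375/1862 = 0.74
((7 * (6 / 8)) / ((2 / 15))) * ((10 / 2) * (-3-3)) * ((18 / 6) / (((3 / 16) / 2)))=-37800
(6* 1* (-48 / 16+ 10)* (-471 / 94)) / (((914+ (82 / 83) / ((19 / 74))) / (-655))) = 150.18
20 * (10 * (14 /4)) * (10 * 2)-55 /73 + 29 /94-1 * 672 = 91453683 /6862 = 13327.56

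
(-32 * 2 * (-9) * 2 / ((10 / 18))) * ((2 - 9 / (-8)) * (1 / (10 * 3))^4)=1 / 125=0.01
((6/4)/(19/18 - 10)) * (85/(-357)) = 45/1127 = 0.04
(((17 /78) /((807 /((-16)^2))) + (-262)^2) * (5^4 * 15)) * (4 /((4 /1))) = 6751358712500 /10491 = 643538148.17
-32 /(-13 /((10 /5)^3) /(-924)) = -236544 /13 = -18195.69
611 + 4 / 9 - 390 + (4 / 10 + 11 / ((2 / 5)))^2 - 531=421969 / 900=468.85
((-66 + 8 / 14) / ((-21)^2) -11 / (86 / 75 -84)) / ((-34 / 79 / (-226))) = -2671288699 / 326104506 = -8.19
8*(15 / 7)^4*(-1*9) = -3645000 / 2401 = -1518.12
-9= -9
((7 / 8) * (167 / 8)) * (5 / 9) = 5845 / 576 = 10.15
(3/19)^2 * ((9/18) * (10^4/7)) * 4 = 180000/2527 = 71.23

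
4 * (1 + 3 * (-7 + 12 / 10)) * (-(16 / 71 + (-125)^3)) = -45484369752 / 355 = -128124985.22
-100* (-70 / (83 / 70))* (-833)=-408170000 / 83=-4917710.84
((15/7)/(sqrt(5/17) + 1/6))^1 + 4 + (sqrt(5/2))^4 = 13.27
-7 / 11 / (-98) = 1 / 154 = 0.01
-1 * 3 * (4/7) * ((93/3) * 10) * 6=-22320/7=-3188.57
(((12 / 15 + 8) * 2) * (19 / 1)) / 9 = 1672 / 45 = 37.16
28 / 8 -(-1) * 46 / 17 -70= -2169 / 34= -63.79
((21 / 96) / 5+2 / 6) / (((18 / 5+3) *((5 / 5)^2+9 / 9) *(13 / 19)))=3439 / 82368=0.04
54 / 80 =27 / 40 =0.68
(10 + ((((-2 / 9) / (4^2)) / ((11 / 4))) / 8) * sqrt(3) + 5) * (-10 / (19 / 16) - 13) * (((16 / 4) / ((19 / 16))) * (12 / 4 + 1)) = -1562880 / 361 + 592 * sqrt(3) / 3249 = -4328.99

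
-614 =-614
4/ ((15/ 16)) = 64/ 15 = 4.27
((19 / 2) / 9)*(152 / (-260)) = -361 / 585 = -0.62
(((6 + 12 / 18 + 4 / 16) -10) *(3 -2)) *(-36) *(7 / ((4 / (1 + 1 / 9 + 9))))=23569 / 12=1964.08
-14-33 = -47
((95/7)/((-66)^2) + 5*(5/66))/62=11645/1890504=0.01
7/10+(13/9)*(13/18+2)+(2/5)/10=9461/2025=4.67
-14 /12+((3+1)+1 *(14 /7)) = 29 /6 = 4.83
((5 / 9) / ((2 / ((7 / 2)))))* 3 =35 / 12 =2.92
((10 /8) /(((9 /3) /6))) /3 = 0.83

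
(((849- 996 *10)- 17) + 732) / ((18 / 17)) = -7929.56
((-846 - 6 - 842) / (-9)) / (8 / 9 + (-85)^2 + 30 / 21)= 0.03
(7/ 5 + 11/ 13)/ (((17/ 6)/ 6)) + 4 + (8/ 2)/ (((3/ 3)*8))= 20457/ 2210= 9.26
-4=-4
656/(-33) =-656/33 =-19.88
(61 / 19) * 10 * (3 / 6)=305 / 19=16.05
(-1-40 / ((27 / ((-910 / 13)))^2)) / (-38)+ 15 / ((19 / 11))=437299 / 27702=15.79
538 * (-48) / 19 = -25824 / 19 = -1359.16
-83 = -83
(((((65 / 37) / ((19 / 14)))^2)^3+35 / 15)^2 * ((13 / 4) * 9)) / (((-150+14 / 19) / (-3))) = 29.12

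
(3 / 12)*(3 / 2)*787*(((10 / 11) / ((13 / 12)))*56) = 13868.81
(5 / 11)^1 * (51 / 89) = 255 / 979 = 0.26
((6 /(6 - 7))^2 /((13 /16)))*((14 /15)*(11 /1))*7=206976 /65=3184.25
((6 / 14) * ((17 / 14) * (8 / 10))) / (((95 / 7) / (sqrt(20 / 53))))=204 * sqrt(265) / 176225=0.02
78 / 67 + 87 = 5907 / 67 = 88.16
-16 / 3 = -5.33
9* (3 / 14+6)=783 / 14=55.93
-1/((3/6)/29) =-58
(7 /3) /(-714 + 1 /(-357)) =-0.00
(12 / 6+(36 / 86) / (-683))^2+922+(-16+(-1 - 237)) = 579623529948 / 862538161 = 672.00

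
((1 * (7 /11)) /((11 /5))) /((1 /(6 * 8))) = 1680 /121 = 13.88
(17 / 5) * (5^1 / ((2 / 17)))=289 / 2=144.50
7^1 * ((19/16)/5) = 1.66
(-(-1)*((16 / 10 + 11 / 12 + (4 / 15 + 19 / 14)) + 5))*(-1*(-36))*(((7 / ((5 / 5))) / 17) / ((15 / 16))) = 61424 / 425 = 144.53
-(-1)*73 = 73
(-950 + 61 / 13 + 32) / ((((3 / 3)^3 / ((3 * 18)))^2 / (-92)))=3185193456 / 13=245014881.23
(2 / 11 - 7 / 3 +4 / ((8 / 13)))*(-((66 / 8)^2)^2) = -10313919 / 512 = -20144.37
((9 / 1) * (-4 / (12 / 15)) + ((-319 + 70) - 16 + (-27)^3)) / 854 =-19993 / 854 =-23.41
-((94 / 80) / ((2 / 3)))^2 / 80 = -0.04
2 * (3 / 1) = 6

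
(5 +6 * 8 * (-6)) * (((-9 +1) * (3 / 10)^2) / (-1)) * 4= -20376 / 25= -815.04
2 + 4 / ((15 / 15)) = 6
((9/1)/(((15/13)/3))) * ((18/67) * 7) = 14742/335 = 44.01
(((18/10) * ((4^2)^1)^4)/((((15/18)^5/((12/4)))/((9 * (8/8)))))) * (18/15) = 743008370688/78125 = 9510507.14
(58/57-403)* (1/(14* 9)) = -22913/7182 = -3.19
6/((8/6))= 9/2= 4.50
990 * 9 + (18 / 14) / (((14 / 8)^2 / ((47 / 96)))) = 6112401 / 686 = 8910.21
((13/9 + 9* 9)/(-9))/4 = -2.29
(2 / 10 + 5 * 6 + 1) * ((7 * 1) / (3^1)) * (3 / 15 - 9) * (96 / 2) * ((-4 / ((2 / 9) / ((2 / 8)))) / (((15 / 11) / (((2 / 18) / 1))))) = 1409408 / 125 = 11275.26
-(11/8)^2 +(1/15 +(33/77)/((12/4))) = -11297/6720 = -1.68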